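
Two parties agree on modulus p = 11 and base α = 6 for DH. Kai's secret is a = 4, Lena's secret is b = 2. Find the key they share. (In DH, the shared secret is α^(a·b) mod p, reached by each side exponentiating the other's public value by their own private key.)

4

Lena sends B = α^b mod p = 6^2 mod 11.
6^1 ≡ 6 (mod 11)
6^2 = (6^1)^2 ≡ 6^2 = 36 ≡ 3 (mod 11)
So B = 3. Kai then computes K = B^a mod p = 3^4 mod 11.
3^1 ≡ 3 (mod 11)
3^2 = (3^1)^2 ≡ 3^2 = 9 ≡ 9 (mod 11)
3^4 = (3^2)^2 ≡ 9^2 = 81 ≡ 4 (mod 11)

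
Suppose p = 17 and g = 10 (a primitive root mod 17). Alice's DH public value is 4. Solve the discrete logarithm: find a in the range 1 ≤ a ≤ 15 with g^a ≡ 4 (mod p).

Try successive powers of 10 modulo 17:
10^1 ≡ 10
10^2 ≡ 15
10^3 ≡ 14
10^4 ≡ 4
Found: a = 4.

4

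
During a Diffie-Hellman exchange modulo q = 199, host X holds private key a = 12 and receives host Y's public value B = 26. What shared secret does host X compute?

123

Shared key K = 26^12 mod 199.
26^1 ≡ 26 (mod 199)
26^2 = (26^1)^2 ≡ 26^2 = 676 ≡ 79 (mod 199)
26^4 = (26^2)^2 ≡ 79^2 = 6241 ≡ 72 (mod 199)
26^8 = (26^4)^2 ≡ 72^2 = 5184 ≡ 10 (mod 199)
26^12 = 26^8 · 26^4 ≡ 10 · 72 ≡ 123 (mod 199).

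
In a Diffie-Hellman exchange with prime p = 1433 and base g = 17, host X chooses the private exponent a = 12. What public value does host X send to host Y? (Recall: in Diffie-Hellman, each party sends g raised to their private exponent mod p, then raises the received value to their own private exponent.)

Public value = 17^12 mod 1433.
17^1 ≡ 17 (mod 1433)
17^2 = (17^1)^2 ≡ 17^2 = 289 ≡ 289 (mod 1433)
17^4 = (17^2)^2 ≡ 289^2 = 83521 ≡ 407 (mod 1433)
17^8 = (17^4)^2 ≡ 407^2 = 165649 ≡ 854 (mod 1433)
17^12 = 17^8 · 17^4 ≡ 854 · 407 ≡ 792 (mod 1433).

792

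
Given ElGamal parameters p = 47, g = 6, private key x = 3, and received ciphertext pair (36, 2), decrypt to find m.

3

Shared mask s = c₁^x mod p = 36^3 mod 47.
36^1 ≡ 36 (mod 47)
36^2 = (36^1)^2 ≡ 36^2 = 1296 ≡ 27 (mod 47)
36^3 = 36^2 · 36^1 ≡ 27 · 36 ≡ 32 (mod 47).
So s = 32; s⁻¹ ≡ 25 (mod 47).
m = c₂ · s⁻¹ mod 47 = 2 · 25 mod 47 = 3.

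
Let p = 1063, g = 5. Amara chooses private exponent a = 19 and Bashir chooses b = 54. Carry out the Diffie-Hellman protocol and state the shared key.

784

Bashir sends B = g^b mod p = 5^54 mod 1063.
5^1 ≡ 5 (mod 1063)
5^2 = (5^1)^2 ≡ 5^2 = 25 ≡ 25 (mod 1063)
5^4 = (5^2)^2 ≡ 25^2 = 625 ≡ 625 (mod 1063)
5^8 = (5^4)^2 ≡ 625^2 = 390625 ≡ 504 (mod 1063)
5^16 = (5^8)^2 ≡ 504^2 = 254016 ≡ 1022 (mod 1063)
5^32 = (5^16)^2 ≡ 1022^2 = 1044484 ≡ 618 (mod 1063)
5^54 = 5^32 · 5^16 · 5^4 · 5^2 ≡ 618 · 1022 · 625 · 25 ≡ 659 (mod 1063).
So B = 659. Amara then computes K = B^a mod p = 659^19 mod 1063.
659^1 ≡ 659 (mod 1063)
659^2 = (659^1)^2 ≡ 659^2 = 434281 ≡ 577 (mod 1063)
659^4 = (659^2)^2 ≡ 577^2 = 332929 ≡ 210 (mod 1063)
659^8 = (659^4)^2 ≡ 210^2 = 44100 ≡ 517 (mod 1063)
659^16 = (659^8)^2 ≡ 517^2 = 267289 ≡ 476 (mod 1063)
659^19 = 659^16 · 659^2 · 659^1 ≡ 476 · 577 · 659 ≡ 784 (mod 1063).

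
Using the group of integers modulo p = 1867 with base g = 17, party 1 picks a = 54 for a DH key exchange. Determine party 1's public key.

Public value = 17^54 mod 1867.
17^1 ≡ 17 (mod 1867)
17^2 = (17^1)^2 ≡ 17^2 = 289 ≡ 289 (mod 1867)
17^4 = (17^2)^2 ≡ 289^2 = 83521 ≡ 1373 (mod 1867)
17^8 = (17^4)^2 ≡ 1373^2 = 1885129 ≡ 1326 (mod 1867)
17^16 = (17^8)^2 ≡ 1326^2 = 1758276 ≡ 1429 (mod 1867)
17^32 = (17^16)^2 ≡ 1429^2 = 2042041 ≡ 1410 (mod 1867)
17^54 = 17^32 · 17^16 · 17^4 · 17^2 ≡ 1410 · 1429 · 1373 · 289 ≡ 284 (mod 1867).

284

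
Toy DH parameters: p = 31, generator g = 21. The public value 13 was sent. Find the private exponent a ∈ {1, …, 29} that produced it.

19

Try successive powers of 21 modulo 31:
21^1 ≡ 21
21^2 ≡ 7
21^3 ≡ 23
21^4 ≡ 18
21^5 ≡ 6
21^6 ≡ 2
21^7 ≡ 11
21^8 ≡ 14
21^9 ≡ 15
21^10 ≡ 5
21^11 ≡ 12
21^12 ≡ 4
21^13 ≡ 22
21^14 ≡ 28
21^15 ≡ 30
21^16 ≡ 10
21^17 ≡ 24
21^18 ≡ 8
21^19 ≡ 13
Found: a = 19.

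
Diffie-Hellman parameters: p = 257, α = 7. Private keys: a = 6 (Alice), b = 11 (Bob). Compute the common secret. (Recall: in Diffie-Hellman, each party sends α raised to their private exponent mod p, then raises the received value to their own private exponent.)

Bob sends B = α^b mod p = 7^11 mod 257.
7^1 ≡ 7 (mod 257)
7^2 = (7^1)^2 ≡ 7^2 = 49 ≡ 49 (mod 257)
7^4 = (7^2)^2 ≡ 49^2 = 2401 ≡ 88 (mod 257)
7^8 = (7^4)^2 ≡ 88^2 = 7744 ≡ 34 (mod 257)
7^11 = 7^8 · 7^2 · 7^1 ≡ 34 · 49 · 7 ≡ 97 (mod 257).
So B = 97. Alice then computes K = B^a mod p = 97^6 mod 257.
97^1 ≡ 97 (mod 257)
97^2 = (97^1)^2 ≡ 97^2 = 9409 ≡ 157 (mod 257)
97^4 = (97^2)^2 ≡ 157^2 = 24649 ≡ 234 (mod 257)
97^6 = 97^4 · 97^2 ≡ 234 · 157 ≡ 244 (mod 257).

244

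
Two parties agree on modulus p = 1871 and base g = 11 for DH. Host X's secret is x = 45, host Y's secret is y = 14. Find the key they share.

Host Y sends B = g^y mod p = 11^14 mod 1871.
11^1 ≡ 11 (mod 1871)
11^2 = (11^1)^2 ≡ 11^2 = 121 ≡ 121 (mod 1871)
11^4 = (11^2)^2 ≡ 121^2 = 14641 ≡ 1544 (mod 1871)
11^8 = (11^4)^2 ≡ 1544^2 = 2383936 ≡ 282 (mod 1871)
11^14 = 11^8 · 11^4 · 11^2 ≡ 282 · 1544 · 121 ≡ 750 (mod 1871).
So B = 750. Host X then computes K = B^x mod p = 750^45 mod 1871.
750^1 ≡ 750 (mod 1871)
750^2 = (750^1)^2 ≡ 750^2 = 562500 ≡ 1200 (mod 1871)
750^4 = (750^2)^2 ≡ 1200^2 = 1440000 ≡ 1201 (mod 1871)
750^8 = (750^4)^2 ≡ 1201^2 = 1442401 ≡ 1731 (mod 1871)
750^16 = (750^8)^2 ≡ 1731^2 = 2996361 ≡ 890 (mod 1871)
750^32 = (750^16)^2 ≡ 890^2 = 792100 ≡ 667 (mod 1871)
750^45 = 750^32 · 750^8 · 750^4 · 750^1 ≡ 667 · 1731 · 1201 · 750 ≡ 1118 (mod 1871).

1118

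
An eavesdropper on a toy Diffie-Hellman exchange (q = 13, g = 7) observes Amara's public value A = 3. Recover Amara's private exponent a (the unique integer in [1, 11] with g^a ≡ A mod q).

8

Try successive powers of 7 modulo 13:
7^1 ≡ 7
7^2 ≡ 10
7^3 ≡ 5
7^4 ≡ 9
7^5 ≡ 11
7^6 ≡ 12
7^7 ≡ 6
7^8 ≡ 3
Found: a = 8.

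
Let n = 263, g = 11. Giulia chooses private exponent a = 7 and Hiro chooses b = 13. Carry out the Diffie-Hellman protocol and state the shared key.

Hiro sends B = g^b mod n = 11^13 mod 263.
11^1 ≡ 11 (mod 263)
11^2 = (11^1)^2 ≡ 11^2 = 121 ≡ 121 (mod 263)
11^4 = (11^2)^2 ≡ 121^2 = 14641 ≡ 176 (mod 263)
11^8 = (11^4)^2 ≡ 176^2 = 30976 ≡ 205 (mod 263)
11^13 = 11^8 · 11^4 · 11^1 ≡ 205 · 176 · 11 ≡ 13 (mod 263).
So B = 13. Giulia then computes K = B^a mod n = 13^7 mod 263.
13^1 ≡ 13 (mod 263)
13^2 = (13^1)^2 ≡ 13^2 = 169 ≡ 169 (mod 263)
13^4 = (13^2)^2 ≡ 169^2 = 28561 ≡ 157 (mod 263)
13^7 = 13^4 · 13^2 · 13^1 ≡ 157 · 169 · 13 ≡ 136 (mod 263).

136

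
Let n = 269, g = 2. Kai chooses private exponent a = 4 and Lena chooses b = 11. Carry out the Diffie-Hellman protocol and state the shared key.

177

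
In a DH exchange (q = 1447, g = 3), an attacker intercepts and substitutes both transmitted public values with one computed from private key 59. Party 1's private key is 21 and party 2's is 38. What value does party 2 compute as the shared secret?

961

Party 2 receives an attacker's public value M = 3^59 mod 1447 instead of the honest one.
3^1 ≡ 3 (mod 1447)
3^2 = (3^1)^2 ≡ 3^2 = 9 ≡ 9 (mod 1447)
3^4 = (3^2)^2 ≡ 9^2 = 81 ≡ 81 (mod 1447)
3^8 = (3^4)^2 ≡ 81^2 = 6561 ≡ 773 (mod 1447)
3^16 = (3^8)^2 ≡ 773^2 = 597529 ≡ 1365 (mod 1447)
3^32 = (3^16)^2 ≡ 1365^2 = 1863225 ≡ 936 (mod 1447)
3^59 = 3^32 · 3^16 · 3^8 · 3^2 · 3^1 ≡ 936 · 1365 · 773 · 9 · 3 ≡ 229 (mod 1447).
So M = 229. Party 2 computes K = M^38 mod 1447.
229^1 ≡ 229 (mod 1447)
229^2 = (229^1)^2 ≡ 229^2 = 52441 ≡ 349 (mod 1447)
229^4 = (229^2)^2 ≡ 349^2 = 121801 ≡ 253 (mod 1447)
229^8 = (229^4)^2 ≡ 253^2 = 64009 ≡ 341 (mod 1447)
229^16 = (229^8)^2 ≡ 341^2 = 116281 ≡ 521 (mod 1447)
229^32 = (229^16)^2 ≡ 521^2 = 271441 ≡ 852 (mod 1447)
229^38 = 229^32 · 229^4 · 229^2 ≡ 852 · 253 · 349 ≡ 961 (mod 1447).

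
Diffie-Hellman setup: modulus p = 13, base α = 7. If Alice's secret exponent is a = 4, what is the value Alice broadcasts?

9

Public value = 7^4 (mod 13).
7^1 ≡ 7 (mod 13)
7^2 = (7^1)^2 ≡ 7^2 = 49 ≡ 10 (mod 13)
7^4 = (7^2)^2 ≡ 10^2 = 100 ≡ 9 (mod 13)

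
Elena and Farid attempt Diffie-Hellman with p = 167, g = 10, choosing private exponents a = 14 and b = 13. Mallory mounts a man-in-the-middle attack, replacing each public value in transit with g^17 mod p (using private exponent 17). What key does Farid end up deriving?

Farid receives Mallory's public value M = 10^17 mod 167 instead of the honest one.
10^1 ≡ 10 (mod 167)
10^2 = (10^1)^2 ≡ 10^2 = 100 ≡ 100 (mod 167)
10^4 = (10^2)^2 ≡ 100^2 = 10000 ≡ 147 (mod 167)
10^8 = (10^4)^2 ≡ 147^2 = 21609 ≡ 66 (mod 167)
10^16 = (10^8)^2 ≡ 66^2 = 4356 ≡ 14 (mod 167)
10^17 = 10^16 · 10^1 ≡ 14 · 10 ≡ 140 (mod 167).
So M = 140. Farid computes K = M^13 mod 167.
140^1 ≡ 140 (mod 167)
140^2 = (140^1)^2 ≡ 140^2 = 19600 ≡ 61 (mod 167)
140^4 = (140^2)^2 ≡ 61^2 = 3721 ≡ 47 (mod 167)
140^8 = (140^4)^2 ≡ 47^2 = 2209 ≡ 38 (mod 167)
140^13 = 140^8 · 140^4 · 140^1 ≡ 38 · 47 · 140 ≡ 41 (mod 167).

41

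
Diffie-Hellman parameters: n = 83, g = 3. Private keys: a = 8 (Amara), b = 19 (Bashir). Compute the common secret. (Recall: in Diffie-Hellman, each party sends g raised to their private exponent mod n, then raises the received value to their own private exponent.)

Amara sends A = g^a mod n = 3^8 mod 83.
3^1 ≡ 3 (mod 83)
3^2 = (3^1)^2 ≡ 3^2 = 9 ≡ 9 (mod 83)
3^4 = (3^2)^2 ≡ 9^2 = 81 ≡ 81 (mod 83)
3^8 = (3^4)^2 ≡ 81^2 = 6561 ≡ 4 (mod 83)
So A = 4. Bashir then computes K = A^b mod n = 4^19 mod 83.
4^1 ≡ 4 (mod 83)
4^2 = (4^1)^2 ≡ 4^2 = 16 ≡ 16 (mod 83)
4^4 = (4^2)^2 ≡ 16^2 = 256 ≡ 7 (mod 83)
4^8 = (4^4)^2 ≡ 7^2 = 49 ≡ 49 (mod 83)
4^16 = (4^8)^2 ≡ 49^2 = 2401 ≡ 77 (mod 83)
4^19 = 4^16 · 4^2 · 4^1 ≡ 77 · 16 · 4 ≡ 31 (mod 83).

31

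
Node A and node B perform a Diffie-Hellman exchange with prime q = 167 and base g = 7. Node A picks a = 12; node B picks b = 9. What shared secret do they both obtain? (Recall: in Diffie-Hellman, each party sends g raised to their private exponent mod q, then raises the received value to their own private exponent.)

Node B sends B = g^b mod q = 7^9 mod 167.
7^1 ≡ 7 (mod 167)
7^2 = (7^1)^2 ≡ 7^2 = 49 ≡ 49 (mod 167)
7^4 = (7^2)^2 ≡ 49^2 = 2401 ≡ 63 (mod 167)
7^8 = (7^4)^2 ≡ 63^2 = 3969 ≡ 128 (mod 167)
7^9 = 7^8 · 7^1 ≡ 128 · 7 ≡ 61 (mod 167).
So B = 61. Node A then computes K = B^a mod q = 61^12 mod 167.
61^1 ≡ 61 (mod 167)
61^2 = (61^1)^2 ≡ 61^2 = 3721 ≡ 47 (mod 167)
61^4 = (61^2)^2 ≡ 47^2 = 2209 ≡ 38 (mod 167)
61^8 = (61^4)^2 ≡ 38^2 = 1444 ≡ 108 (mod 167)
61^12 = 61^8 · 61^4 ≡ 108 · 38 ≡ 96 (mod 167).

96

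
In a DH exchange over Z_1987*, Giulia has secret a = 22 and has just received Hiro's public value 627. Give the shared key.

Shared key K = 627^22 mod 1987.
627^1 ≡ 627 (mod 1987)
627^2 = (627^1)^2 ≡ 627^2 = 393129 ≡ 1690 (mod 1987)
627^4 = (627^2)^2 ≡ 1690^2 = 2856100 ≡ 781 (mod 1987)
627^8 = (627^4)^2 ≡ 781^2 = 609961 ≡ 1939 (mod 1987)
627^16 = (627^8)^2 ≡ 1939^2 = 3759721 ≡ 317 (mod 1987)
627^22 = 627^16 · 627^4 · 627^2 ≡ 317 · 781 · 1690 ≡ 553 (mod 1987).

553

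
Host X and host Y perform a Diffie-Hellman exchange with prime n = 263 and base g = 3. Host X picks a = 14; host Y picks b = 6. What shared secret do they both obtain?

70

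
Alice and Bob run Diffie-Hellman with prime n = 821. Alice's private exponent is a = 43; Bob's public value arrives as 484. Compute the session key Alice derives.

Shared key K = 484^43 mod 821.
484^1 ≡ 484 (mod 821)
484^2 = (484^1)^2 ≡ 484^2 = 234256 ≡ 271 (mod 821)
484^4 = (484^2)^2 ≡ 271^2 = 73441 ≡ 372 (mod 821)
484^8 = (484^4)^2 ≡ 372^2 = 138384 ≡ 456 (mod 821)
484^16 = (484^8)^2 ≡ 456^2 = 207936 ≡ 223 (mod 821)
484^32 = (484^16)^2 ≡ 223^2 = 49729 ≡ 469 (mod 821)
484^43 = 484^32 · 484^8 · 484^2 · 484^1 ≡ 469 · 456 · 271 · 484 ≡ 453 (mod 821).

453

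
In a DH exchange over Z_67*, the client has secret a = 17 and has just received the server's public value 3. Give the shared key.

Shared key K = 3^17 mod 67.
3^1 ≡ 3 (mod 67)
3^2 = (3^1)^2 ≡ 3^2 = 9 ≡ 9 (mod 67)
3^4 = (3^2)^2 ≡ 9^2 = 81 ≡ 14 (mod 67)
3^8 = (3^4)^2 ≡ 14^2 = 196 ≡ 62 (mod 67)
3^16 = (3^8)^2 ≡ 62^2 = 3844 ≡ 25 (mod 67)
3^17 = 3^16 · 3^1 ≡ 25 · 3 ≡ 8 (mod 67).

8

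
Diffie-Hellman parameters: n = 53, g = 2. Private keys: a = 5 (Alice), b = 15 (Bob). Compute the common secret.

Bob sends B = g^b mod n = 2^15 mod 53.
2^1 ≡ 2 (mod 53)
2^2 = (2^1)^2 ≡ 2^2 = 4 ≡ 4 (mod 53)
2^4 = (2^2)^2 ≡ 4^2 = 16 ≡ 16 (mod 53)
2^8 = (2^4)^2 ≡ 16^2 = 256 ≡ 44 (mod 53)
2^15 = 2^8 · 2^4 · 2^2 · 2^1 ≡ 44 · 16 · 4 · 2 ≡ 14 (mod 53).
So B = 14. Alice then computes K = B^a mod n = 14^5 mod 53.
14^1 ≡ 14 (mod 53)
14^2 = (14^1)^2 ≡ 14^2 = 196 ≡ 37 (mod 53)
14^4 = (14^2)^2 ≡ 37^2 = 1369 ≡ 44 (mod 53)
14^5 = 14^4 · 14^1 ≡ 44 · 14 ≡ 33 (mod 53).

33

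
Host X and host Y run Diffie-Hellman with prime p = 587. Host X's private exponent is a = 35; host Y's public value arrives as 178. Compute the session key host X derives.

405

Shared key K = 178^35 mod 587.
178^1 ≡ 178 (mod 587)
178^2 = (178^1)^2 ≡ 178^2 = 31684 ≡ 573 (mod 587)
178^4 = (178^2)^2 ≡ 573^2 = 328329 ≡ 196 (mod 587)
178^8 = (178^4)^2 ≡ 196^2 = 38416 ≡ 261 (mod 587)
178^16 = (178^8)^2 ≡ 261^2 = 68121 ≡ 29 (mod 587)
178^32 = (178^16)^2 ≡ 29^2 = 841 ≡ 254 (mod 587)
178^35 = 178^32 · 178^2 · 178^1 ≡ 254 · 573 · 178 ≡ 405 (mod 587).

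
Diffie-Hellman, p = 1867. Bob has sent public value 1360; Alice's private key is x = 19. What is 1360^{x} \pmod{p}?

890

Shared key K = 1360^19 mod 1867.
1360^1 ≡ 1360 (mod 1867)
1360^2 = (1360^1)^2 ≡ 1360^2 = 1849600 ≡ 1270 (mod 1867)
1360^4 = (1360^2)^2 ≡ 1270^2 = 1612900 ≡ 1679 (mod 1867)
1360^8 = (1360^4)^2 ≡ 1679^2 = 2819041 ≡ 1738 (mod 1867)
1360^16 = (1360^8)^2 ≡ 1738^2 = 3020644 ≡ 1705 (mod 1867)
1360^19 = 1360^16 · 1360^2 · 1360^1 ≡ 1705 · 1270 · 1360 ≡ 890 (mod 1867).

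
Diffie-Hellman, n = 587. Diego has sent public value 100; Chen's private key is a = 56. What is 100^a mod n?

457

Shared key K = 100^56 mod 587.
100^1 ≡ 100 (mod 587)
100^2 = (100^1)^2 ≡ 100^2 = 10000 ≡ 21 (mod 587)
100^4 = (100^2)^2 ≡ 21^2 = 441 ≡ 441 (mod 587)
100^8 = (100^4)^2 ≡ 441^2 = 194481 ≡ 184 (mod 587)
100^16 = (100^8)^2 ≡ 184^2 = 33856 ≡ 397 (mod 587)
100^32 = (100^16)^2 ≡ 397^2 = 157609 ≡ 293 (mod 587)
100^56 = 100^32 · 100^16 · 100^8 ≡ 293 · 397 · 184 ≡ 457 (mod 587).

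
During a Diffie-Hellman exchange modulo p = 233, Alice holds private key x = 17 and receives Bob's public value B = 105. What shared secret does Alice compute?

225

Shared key K = 105^17 mod 233.
105^1 ≡ 105 (mod 233)
105^2 = (105^1)^2 ≡ 105^2 = 11025 ≡ 74 (mod 233)
105^4 = (105^2)^2 ≡ 74^2 = 5476 ≡ 117 (mod 233)
105^8 = (105^4)^2 ≡ 117^2 = 13689 ≡ 175 (mod 233)
105^16 = (105^8)^2 ≡ 175^2 = 30625 ≡ 102 (mod 233)
105^17 = 105^16 · 105^1 ≡ 102 · 105 ≡ 225 (mod 233).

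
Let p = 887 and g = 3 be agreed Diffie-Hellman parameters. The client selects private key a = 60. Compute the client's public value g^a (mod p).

Public value = 3^60 (mod 887).
3^1 ≡ 3 (mod 887)
3^2 = (3^1)^2 ≡ 3^2 = 9 ≡ 9 (mod 887)
3^4 = (3^2)^2 ≡ 9^2 = 81 ≡ 81 (mod 887)
3^8 = (3^4)^2 ≡ 81^2 = 6561 ≡ 352 (mod 887)
3^16 = (3^8)^2 ≡ 352^2 = 123904 ≡ 611 (mod 887)
3^32 = (3^16)^2 ≡ 611^2 = 373321 ≡ 781 (mod 887)
3^60 = 3^32 · 3^16 · 3^8 · 3^4 ≡ 781 · 611 · 352 · 81 ≡ 741 (mod 887).

741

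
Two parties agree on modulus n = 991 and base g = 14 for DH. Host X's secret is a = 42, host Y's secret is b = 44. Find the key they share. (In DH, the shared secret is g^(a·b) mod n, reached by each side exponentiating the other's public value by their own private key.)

825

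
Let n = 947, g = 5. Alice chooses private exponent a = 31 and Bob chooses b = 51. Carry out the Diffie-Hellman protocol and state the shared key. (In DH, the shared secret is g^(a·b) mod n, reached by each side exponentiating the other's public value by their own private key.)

Bob sends B = g^b mod n = 5^51 mod 947.
5^1 ≡ 5 (mod 947)
5^2 = (5^1)^2 ≡ 5^2 = 25 ≡ 25 (mod 947)
5^4 = (5^2)^2 ≡ 25^2 = 625 ≡ 625 (mod 947)
5^8 = (5^4)^2 ≡ 625^2 = 390625 ≡ 461 (mod 947)
5^16 = (5^8)^2 ≡ 461^2 = 212521 ≡ 393 (mod 947)
5^32 = (5^16)^2 ≡ 393^2 = 154449 ≡ 88 (mod 947)
5^51 = 5^32 · 5^16 · 5^2 · 5^1 ≡ 88 · 393 · 25 · 5 ≡ 892 (mod 947).
So B = 892. Alice then computes K = B^a mod n = 892^31 mod 947.
892^1 ≡ 892 (mod 947)
892^2 = (892^1)^2 ≡ 892^2 = 795664 ≡ 184 (mod 947)
892^4 = (892^2)^2 ≡ 184^2 = 33856 ≡ 711 (mod 947)
892^8 = (892^4)^2 ≡ 711^2 = 505521 ≡ 770 (mod 947)
892^16 = (892^8)^2 ≡ 770^2 = 592900 ≡ 78 (mod 947)
892^31 = 892^16 · 892^8 · 892^4 · 892^2 · 892^1 ≡ 78 · 770 · 711 · 184 · 892 ≡ 96 (mod 947).

96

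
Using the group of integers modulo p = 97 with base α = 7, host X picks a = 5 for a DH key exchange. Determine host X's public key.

26

Public value = 7^5 mod 97.
7^1 ≡ 7 (mod 97)
7^2 = (7^1)^2 ≡ 7^2 = 49 ≡ 49 (mod 97)
7^4 = (7^2)^2 ≡ 49^2 = 2401 ≡ 73 (mod 97)
7^5 = 7^4 · 7^1 ≡ 73 · 7 ≡ 26 (mod 97).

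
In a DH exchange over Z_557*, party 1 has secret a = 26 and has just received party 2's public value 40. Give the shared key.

234

Shared key K = 40^26 mod 557.
40^1 ≡ 40 (mod 557)
40^2 = (40^1)^2 ≡ 40^2 = 1600 ≡ 486 (mod 557)
40^4 = (40^2)^2 ≡ 486^2 = 236196 ≡ 28 (mod 557)
40^8 = (40^4)^2 ≡ 28^2 = 784 ≡ 227 (mod 557)
40^16 = (40^8)^2 ≡ 227^2 = 51529 ≡ 285 (mod 557)
40^26 = 40^16 · 40^8 · 40^2 ≡ 285 · 227 · 486 ≡ 234 (mod 557).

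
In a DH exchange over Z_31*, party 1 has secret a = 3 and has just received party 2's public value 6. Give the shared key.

30

Shared key K = 6^3 mod 31.
6^1 ≡ 6 (mod 31)
6^2 = (6^1)^2 ≡ 6^2 = 36 ≡ 5 (mod 31)
6^3 = 6^2 · 6^1 ≡ 5 · 6 ≡ 30 (mod 31).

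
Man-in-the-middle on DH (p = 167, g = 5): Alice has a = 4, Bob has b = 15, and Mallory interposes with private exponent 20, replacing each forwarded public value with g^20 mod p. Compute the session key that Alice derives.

Alice receives Mallory's public value M = 5^20 mod 167 instead of the honest one.
5^1 ≡ 5 (mod 167)
5^2 = (5^1)^2 ≡ 5^2 = 25 ≡ 25 (mod 167)
5^4 = (5^2)^2 ≡ 25^2 = 625 ≡ 124 (mod 167)
5^8 = (5^4)^2 ≡ 124^2 = 15376 ≡ 12 (mod 167)
5^16 = (5^8)^2 ≡ 12^2 = 144 ≡ 144 (mod 167)
5^20 = 5^16 · 5^4 ≡ 144 · 124 ≡ 154 (mod 167).
So M = 154. Alice computes K = M^4 mod 167.
154^1 ≡ 154 (mod 167)
154^2 = (154^1)^2 ≡ 154^2 = 23716 ≡ 2 (mod 167)
154^4 = (154^2)^2 ≡ 2^2 = 4 ≡ 4 (mod 167)

4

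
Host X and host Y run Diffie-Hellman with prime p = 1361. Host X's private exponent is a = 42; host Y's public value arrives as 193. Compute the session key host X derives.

812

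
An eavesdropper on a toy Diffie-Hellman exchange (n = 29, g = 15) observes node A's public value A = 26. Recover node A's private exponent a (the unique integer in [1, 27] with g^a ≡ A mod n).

Try successive powers of 15 modulo 29:
15^1 ≡ 15
15^2 ≡ 22
15^3 ≡ 11
15^4 ≡ 20
15^5 ≡ 10
15^6 ≡ 5
15^7 ≡ 17
15^8 ≡ 23
15^9 ≡ 26
Found: a = 9.

9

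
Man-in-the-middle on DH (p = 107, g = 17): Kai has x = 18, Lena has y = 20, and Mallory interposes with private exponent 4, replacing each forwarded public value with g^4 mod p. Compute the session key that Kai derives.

48

Kai receives Mallory's public value M = 17^4 mod 107 instead of the honest one.
17^1 ≡ 17 (mod 107)
17^2 = (17^1)^2 ≡ 17^2 = 289 ≡ 75 (mod 107)
17^4 = (17^2)^2 ≡ 75^2 = 5625 ≡ 61 (mod 107)
So M = 61. Kai computes K = M^18 mod 107.
61^1 ≡ 61 (mod 107)
61^2 = (61^1)^2 ≡ 61^2 = 3721 ≡ 83 (mod 107)
61^4 = (61^2)^2 ≡ 83^2 = 6889 ≡ 41 (mod 107)
61^8 = (61^4)^2 ≡ 41^2 = 1681 ≡ 76 (mod 107)
61^16 = (61^8)^2 ≡ 76^2 = 5776 ≡ 105 (mod 107)
61^18 = 61^16 · 61^2 ≡ 105 · 83 ≡ 48 (mod 107).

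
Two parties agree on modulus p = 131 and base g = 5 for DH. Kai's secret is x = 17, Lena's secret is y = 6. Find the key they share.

Kai sends A = g^x mod p = 5^17 mod 131.
5^1 ≡ 5 (mod 131)
5^2 = (5^1)^2 ≡ 5^2 = 25 ≡ 25 (mod 131)
5^4 = (5^2)^2 ≡ 25^2 = 625 ≡ 101 (mod 131)
5^8 = (5^4)^2 ≡ 101^2 = 10201 ≡ 114 (mod 131)
5^16 = (5^8)^2 ≡ 114^2 = 12996 ≡ 27 (mod 131)
5^17 = 5^16 · 5^1 ≡ 27 · 5 ≡ 4 (mod 131).
So A = 4. Lena then computes K = A^y mod p = 4^6 mod 131.
4^1 ≡ 4 (mod 131)
4^2 = (4^1)^2 ≡ 4^2 = 16 ≡ 16 (mod 131)
4^4 = (4^2)^2 ≡ 16^2 = 256 ≡ 125 (mod 131)
4^6 = 4^4 · 4^2 ≡ 125 · 16 ≡ 35 (mod 131).

35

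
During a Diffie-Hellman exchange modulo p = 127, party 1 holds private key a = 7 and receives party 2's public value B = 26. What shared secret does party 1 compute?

Shared key K = 26^7 mod 127.
26^1 ≡ 26 (mod 127)
26^2 = (26^1)^2 ≡ 26^2 = 676 ≡ 41 (mod 127)
26^4 = (26^2)^2 ≡ 41^2 = 1681 ≡ 30 (mod 127)
26^7 = 26^4 · 26^2 · 26^1 ≡ 30 · 41 · 26 ≡ 103 (mod 127).

103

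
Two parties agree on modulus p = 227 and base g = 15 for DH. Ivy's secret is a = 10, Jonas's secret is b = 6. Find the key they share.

Jonas sends B = g^b mod p = 15^6 mod 227.
15^1 ≡ 15 (mod 227)
15^2 = (15^1)^2 ≡ 15^2 = 225 ≡ 225 (mod 227)
15^4 = (15^2)^2 ≡ 225^2 = 50625 ≡ 4 (mod 227)
15^6 = 15^4 · 15^2 ≡ 4 · 225 ≡ 219 (mod 227).
So B = 219. Ivy then computes K = B^a mod p = 219^10 mod 227.
219^1 ≡ 219 (mod 227)
219^2 = (219^1)^2 ≡ 219^2 = 47961 ≡ 64 (mod 227)
219^4 = (219^2)^2 ≡ 64^2 = 4096 ≡ 10 (mod 227)
219^8 = (219^4)^2 ≡ 10^2 = 100 ≡ 100 (mod 227)
219^10 = 219^8 · 219^2 ≡ 100 · 64 ≡ 44 (mod 227).

44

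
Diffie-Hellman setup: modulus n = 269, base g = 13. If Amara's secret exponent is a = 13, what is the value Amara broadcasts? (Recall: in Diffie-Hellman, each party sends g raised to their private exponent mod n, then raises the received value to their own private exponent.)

Public value = 13^13 mod 269.
13^1 ≡ 13 (mod 269)
13^2 = (13^1)^2 ≡ 13^2 = 169 ≡ 169 (mod 269)
13^4 = (13^2)^2 ≡ 169^2 = 28561 ≡ 47 (mod 269)
13^8 = (13^4)^2 ≡ 47^2 = 2209 ≡ 57 (mod 269)
13^13 = 13^8 · 13^4 · 13^1 ≡ 57 · 47 · 13 ≡ 126 (mod 269).

126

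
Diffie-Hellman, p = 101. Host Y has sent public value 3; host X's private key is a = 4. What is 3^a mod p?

81

Shared key K = 3^4 mod 101.
3^1 ≡ 3 (mod 101)
3^2 = (3^1)^2 ≡ 3^2 = 9 ≡ 9 (mod 101)
3^4 = (3^2)^2 ≡ 9^2 = 81 ≡ 81 (mod 101)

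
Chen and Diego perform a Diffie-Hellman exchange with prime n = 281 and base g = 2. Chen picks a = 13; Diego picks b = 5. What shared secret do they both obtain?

Diego sends B = g^b mod n = 2^5 mod 281.
2^1 ≡ 2 (mod 281)
2^2 = (2^1)^2 ≡ 2^2 = 4 ≡ 4 (mod 281)
2^4 = (2^2)^2 ≡ 4^2 = 16 ≡ 16 (mod 281)
2^5 = 2^4 · 2^1 ≡ 16 · 2 ≡ 32 (mod 281).
So B = 32. Chen then computes K = B^a mod n = 32^13 mod 281.
32^1 ≡ 32 (mod 281)
32^2 = (32^1)^2 ≡ 32^2 = 1024 ≡ 181 (mod 281)
32^4 = (32^2)^2 ≡ 181^2 = 32761 ≡ 165 (mod 281)
32^8 = (32^4)^2 ≡ 165^2 = 27225 ≡ 249 (mod 281)
32^13 = 32^8 · 32^4 · 32^1 ≡ 249 · 165 · 32 ≡ 202 (mod 281).

202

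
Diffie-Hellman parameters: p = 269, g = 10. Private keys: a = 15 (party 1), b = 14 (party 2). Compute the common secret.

Party 2 sends B = g^b mod p = 10^14 mod 269.
10^1 ≡ 10 (mod 269)
10^2 = (10^1)^2 ≡ 10^2 = 100 ≡ 100 (mod 269)
10^4 = (10^2)^2 ≡ 100^2 = 10000 ≡ 47 (mod 269)
10^8 = (10^4)^2 ≡ 47^2 = 2209 ≡ 57 (mod 269)
10^14 = 10^8 · 10^4 · 10^2 ≡ 57 · 47 · 100 ≡ 245 (mod 269).
So B = 245. Party 1 then computes K = B^a mod p = 245^15 mod 269.
245^1 ≡ 245 (mod 269)
245^2 = (245^1)^2 ≡ 245^2 = 60025 ≡ 38 (mod 269)
245^4 = (245^2)^2 ≡ 38^2 = 1444 ≡ 99 (mod 269)
245^8 = (245^4)^2 ≡ 99^2 = 9801 ≡ 117 (mod 269)
245^15 = 245^8 · 245^4 · 245^2 · 245^1 ≡ 117 · 99 · 38 · 245 ≡ 203 (mod 269).

203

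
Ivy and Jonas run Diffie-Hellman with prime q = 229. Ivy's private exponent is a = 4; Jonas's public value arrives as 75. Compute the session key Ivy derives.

153

Shared key K = 75^4 mod 229.
75^1 ≡ 75 (mod 229)
75^2 = (75^1)^2 ≡ 75^2 = 5625 ≡ 129 (mod 229)
75^4 = (75^2)^2 ≡ 129^2 = 16641 ≡ 153 (mod 229)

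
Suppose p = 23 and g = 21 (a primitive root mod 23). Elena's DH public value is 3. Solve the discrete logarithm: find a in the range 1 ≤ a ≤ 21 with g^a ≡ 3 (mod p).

Try successive powers of 21 modulo 23:
21^1 ≡ 21
21^2 ≡ 4
21^3 ≡ 15
21^4 ≡ 16
21^5 ≡ 14
21^6 ≡ 18
21^7 ≡ 10
21^8 ≡ 3
Found: a = 8.

8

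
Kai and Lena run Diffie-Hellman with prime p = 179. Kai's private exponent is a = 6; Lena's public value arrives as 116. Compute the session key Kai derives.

Shared key K = 116^6 mod 179.
116^1 ≡ 116 (mod 179)
116^2 = (116^1)^2 ≡ 116^2 = 13456 ≡ 31 (mod 179)
116^4 = (116^2)^2 ≡ 31^2 = 961 ≡ 66 (mod 179)
116^6 = 116^4 · 116^2 ≡ 66 · 31 ≡ 77 (mod 179).

77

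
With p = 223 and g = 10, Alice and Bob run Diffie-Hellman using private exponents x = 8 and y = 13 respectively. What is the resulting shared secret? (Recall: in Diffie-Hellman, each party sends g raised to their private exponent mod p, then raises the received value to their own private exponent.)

Alice sends A = g^x mod p = 10^8 mod 223.
10^1 ≡ 10 (mod 223)
10^2 = (10^1)^2 ≡ 10^2 = 100 ≡ 100 (mod 223)
10^4 = (10^2)^2 ≡ 100^2 = 10000 ≡ 188 (mod 223)
10^8 = (10^4)^2 ≡ 188^2 = 35344 ≡ 110 (mod 223)
So A = 110. Bob then computes K = A^y mod p = 110^13 mod 223.
110^1 ≡ 110 (mod 223)
110^2 = (110^1)^2 ≡ 110^2 = 12100 ≡ 58 (mod 223)
110^4 = (110^2)^2 ≡ 58^2 = 3364 ≡ 19 (mod 223)
110^8 = (110^4)^2 ≡ 19^2 = 361 ≡ 138 (mod 223)
110^13 = 110^8 · 110^4 · 110^1 ≡ 138 · 19 · 110 ≡ 81 (mod 223).

81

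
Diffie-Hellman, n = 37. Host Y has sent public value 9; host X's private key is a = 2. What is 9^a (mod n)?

Shared key K = 9^2 mod 37.
9^1 ≡ 9 (mod 37)
9^2 = (9^1)^2 ≡ 9^2 = 81 ≡ 7 (mod 37)

7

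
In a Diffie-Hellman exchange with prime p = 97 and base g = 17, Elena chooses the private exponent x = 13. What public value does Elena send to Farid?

21

Public value = 17^13 mod 97.
17^1 ≡ 17 (mod 97)
17^2 = (17^1)^2 ≡ 17^2 = 289 ≡ 95 (mod 97)
17^4 = (17^2)^2 ≡ 95^2 = 9025 ≡ 4 (mod 97)
17^8 = (17^4)^2 ≡ 4^2 = 16 ≡ 16 (mod 97)
17^13 = 17^8 · 17^4 · 17^1 ≡ 16 · 4 · 17 ≡ 21 (mod 97).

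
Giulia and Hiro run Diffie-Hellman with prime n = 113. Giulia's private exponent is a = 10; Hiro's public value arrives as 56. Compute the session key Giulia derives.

Shared key K = 56^10 mod 113.
56^1 ≡ 56 (mod 113)
56^2 = (56^1)^2 ≡ 56^2 = 3136 ≡ 85 (mod 113)
56^4 = (56^2)^2 ≡ 85^2 = 7225 ≡ 106 (mod 113)
56^8 = (56^4)^2 ≡ 106^2 = 11236 ≡ 49 (mod 113)
56^10 = 56^8 · 56^2 ≡ 49 · 85 ≡ 97 (mod 113).

97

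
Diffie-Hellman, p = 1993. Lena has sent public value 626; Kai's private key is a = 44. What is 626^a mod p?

577

Shared key K = 626^44 mod 1993.
626^1 ≡ 626 (mod 1993)
626^2 = (626^1)^2 ≡ 626^2 = 391876 ≡ 1248 (mod 1993)
626^4 = (626^2)^2 ≡ 1248^2 = 1557504 ≡ 971 (mod 1993)
626^8 = (626^4)^2 ≡ 971^2 = 942841 ≡ 152 (mod 1993)
626^16 = (626^8)^2 ≡ 152^2 = 23104 ≡ 1181 (mod 1993)
626^32 = (626^16)^2 ≡ 1181^2 = 1394761 ≡ 1654 (mod 1993)
626^44 = 626^32 · 626^8 · 626^4 ≡ 1654 · 152 · 971 ≡ 577 (mod 1993).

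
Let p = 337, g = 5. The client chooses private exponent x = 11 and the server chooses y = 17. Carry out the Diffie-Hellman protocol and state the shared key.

The client sends A = g^x mod p = 5^11 mod 337.
5^1 ≡ 5 (mod 337)
5^2 = (5^1)^2 ≡ 5^2 = 25 ≡ 25 (mod 337)
5^4 = (5^2)^2 ≡ 25^2 = 625 ≡ 288 (mod 337)
5^8 = (5^4)^2 ≡ 288^2 = 82944 ≡ 42 (mod 337)
5^11 = 5^8 · 5^2 · 5^1 ≡ 42 · 25 · 5 ≡ 195 (mod 337).
So A = 195. The server then computes K = A^y mod p = 195^17 mod 337.
195^1 ≡ 195 (mod 337)
195^2 = (195^1)^2 ≡ 195^2 = 38025 ≡ 281 (mod 337)
195^4 = (195^2)^2 ≡ 281^2 = 78961 ≡ 103 (mod 337)
195^8 = (195^4)^2 ≡ 103^2 = 10609 ≡ 162 (mod 337)
195^16 = (195^8)^2 ≡ 162^2 = 26244 ≡ 295 (mod 337)
195^17 = 195^16 · 195^1 ≡ 295 · 195 ≡ 235 (mod 337).

235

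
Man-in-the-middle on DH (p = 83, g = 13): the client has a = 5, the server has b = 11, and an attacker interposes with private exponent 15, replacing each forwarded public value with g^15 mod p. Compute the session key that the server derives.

13

The server receives an attacker's public value M = 13^15 mod 83 instead of the honest one.
13^1 ≡ 13 (mod 83)
13^2 = (13^1)^2 ≡ 13^2 = 169 ≡ 3 (mod 83)
13^4 = (13^2)^2 ≡ 3^2 = 9 ≡ 9 (mod 83)
13^8 = (13^4)^2 ≡ 9^2 = 81 ≡ 81 (mod 83)
13^15 = 13^8 · 13^4 · 13^2 · 13^1 ≡ 81 · 9 · 3 · 13 ≡ 45 (mod 83).
So M = 45. The server computes K = M^11 mod 83.
45^1 ≡ 45 (mod 83)
45^2 = (45^1)^2 ≡ 45^2 = 2025 ≡ 33 (mod 83)
45^4 = (45^2)^2 ≡ 33^2 = 1089 ≡ 10 (mod 83)
45^8 = (45^4)^2 ≡ 10^2 = 100 ≡ 17 (mod 83)
45^11 = 45^8 · 45^2 · 45^1 ≡ 17 · 33 · 45 ≡ 13 (mod 83).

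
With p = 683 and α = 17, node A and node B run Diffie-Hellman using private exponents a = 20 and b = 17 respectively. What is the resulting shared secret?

241

Node B sends B = α^b mod p = 17^17 mod 683.
17^1 ≡ 17 (mod 683)
17^2 = (17^1)^2 ≡ 17^2 = 289 ≡ 289 (mod 683)
17^4 = (17^2)^2 ≡ 289^2 = 83521 ≡ 195 (mod 683)
17^8 = (17^4)^2 ≡ 195^2 = 38025 ≡ 460 (mod 683)
17^16 = (17^8)^2 ≡ 460^2 = 211600 ≡ 553 (mod 683)
17^17 = 17^16 · 17^1 ≡ 553 · 17 ≡ 522 (mod 683).
So B = 522. Node A then computes K = B^a mod p = 522^20 mod 683.
522^1 ≡ 522 (mod 683)
522^2 = (522^1)^2 ≡ 522^2 = 272484 ≡ 650 (mod 683)
522^4 = (522^2)^2 ≡ 650^2 = 422500 ≡ 406 (mod 683)
522^8 = (522^4)^2 ≡ 406^2 = 164836 ≡ 233 (mod 683)
522^16 = (522^8)^2 ≡ 233^2 = 54289 ≡ 332 (mod 683)
522^20 = 522^16 · 522^4 ≡ 332 · 406 ≡ 241 (mod 683).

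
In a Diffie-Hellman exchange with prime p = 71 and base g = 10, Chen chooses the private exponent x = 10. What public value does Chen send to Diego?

30

Public value = 10^10 mod 71.
10^1 ≡ 10 (mod 71)
10^2 = (10^1)^2 ≡ 10^2 = 100 ≡ 29 (mod 71)
10^4 = (10^2)^2 ≡ 29^2 = 841 ≡ 60 (mod 71)
10^8 = (10^4)^2 ≡ 60^2 = 3600 ≡ 50 (mod 71)
10^10 = 10^8 · 10^2 ≡ 50 · 29 ≡ 30 (mod 71).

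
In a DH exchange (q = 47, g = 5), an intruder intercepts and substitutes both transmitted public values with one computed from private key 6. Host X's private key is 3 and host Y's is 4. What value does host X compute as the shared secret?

Host X receives an intruder's public value M = 5^6 mod 47 instead of the honest one.
5^1 ≡ 5 (mod 47)
5^2 = (5^1)^2 ≡ 5^2 = 25 ≡ 25 (mod 47)
5^4 = (5^2)^2 ≡ 25^2 = 625 ≡ 14 (mod 47)
5^6 = 5^4 · 5^2 ≡ 14 · 25 ≡ 21 (mod 47).
So M = 21. Host X computes K = M^3 mod 47.
21^1 ≡ 21 (mod 47)
21^2 = (21^1)^2 ≡ 21^2 = 441 ≡ 18 (mod 47)
21^3 = 21^2 · 21^1 ≡ 18 · 21 ≡ 2 (mod 47).

2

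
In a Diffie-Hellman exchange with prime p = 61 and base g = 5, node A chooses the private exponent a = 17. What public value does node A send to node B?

Public value = 5^17 mod 61.
5^1 ≡ 5 (mod 61)
5^2 = (5^1)^2 ≡ 5^2 = 25 ≡ 25 (mod 61)
5^4 = (5^2)^2 ≡ 25^2 = 625 ≡ 15 (mod 61)
5^8 = (5^4)^2 ≡ 15^2 = 225 ≡ 42 (mod 61)
5^16 = (5^8)^2 ≡ 42^2 = 1764 ≡ 56 (mod 61)
5^17 = 5^16 · 5^1 ≡ 56 · 5 ≡ 36 (mod 61).

36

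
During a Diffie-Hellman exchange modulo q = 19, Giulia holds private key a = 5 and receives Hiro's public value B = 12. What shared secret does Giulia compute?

8

Shared key K = 12^5 mod 19.
12^1 ≡ 12 (mod 19)
12^2 = (12^1)^2 ≡ 12^2 = 144 ≡ 11 (mod 19)
12^4 = (12^2)^2 ≡ 11^2 = 121 ≡ 7 (mod 19)
12^5 = 12^4 · 12^1 ≡ 7 · 12 ≡ 8 (mod 19).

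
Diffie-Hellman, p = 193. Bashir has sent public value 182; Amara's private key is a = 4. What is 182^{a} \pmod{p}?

166

Shared key K = 182^4 mod 193.
182^1 ≡ 182 (mod 193)
182^2 = (182^1)^2 ≡ 182^2 = 33124 ≡ 121 (mod 193)
182^4 = (182^2)^2 ≡ 121^2 = 14641 ≡ 166 (mod 193)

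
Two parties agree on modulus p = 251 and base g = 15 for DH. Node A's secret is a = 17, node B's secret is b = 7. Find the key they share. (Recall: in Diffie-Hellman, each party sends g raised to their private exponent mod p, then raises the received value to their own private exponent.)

Node A sends A = g^a mod p = 15^17 mod 251.
15^1 ≡ 15 (mod 251)
15^2 = (15^1)^2 ≡ 15^2 = 225 ≡ 225 (mod 251)
15^4 = (15^2)^2 ≡ 225^2 = 50625 ≡ 174 (mod 251)
15^8 = (15^4)^2 ≡ 174^2 = 30276 ≡ 156 (mod 251)
15^16 = (15^8)^2 ≡ 156^2 = 24336 ≡ 240 (mod 251)
15^17 = 15^16 · 15^1 ≡ 240 · 15 ≡ 86 (mod 251).
So A = 86. Node B then computes K = A^b mod p = 86^7 mod 251.
86^1 ≡ 86 (mod 251)
86^2 = (86^1)^2 ≡ 86^2 = 7396 ≡ 117 (mod 251)
86^4 = (86^2)^2 ≡ 117^2 = 13689 ≡ 135 (mod 251)
86^7 = 86^4 · 86^2 · 86^1 ≡ 135 · 117 · 86 ≡ 209 (mod 251).

209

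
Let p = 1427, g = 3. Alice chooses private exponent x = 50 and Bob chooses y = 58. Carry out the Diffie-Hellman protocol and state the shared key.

694

Alice sends A = g^x mod p = 3^50 mod 1427.
3^1 ≡ 3 (mod 1427)
3^2 = (3^1)^2 ≡ 3^2 = 9 ≡ 9 (mod 1427)
3^4 = (3^2)^2 ≡ 9^2 = 81 ≡ 81 (mod 1427)
3^8 = (3^4)^2 ≡ 81^2 = 6561 ≡ 853 (mod 1427)
3^16 = (3^8)^2 ≡ 853^2 = 727609 ≡ 1266 (mod 1427)
3^32 = (3^16)^2 ≡ 1266^2 = 1602756 ≡ 235 (mod 1427)
3^50 = 3^32 · 3^16 · 3^2 ≡ 235 · 1266 · 9 ≡ 538 (mod 1427).
So A = 538. Bob then computes K = A^y mod p = 538^58 mod 1427.
538^1 ≡ 538 (mod 1427)
538^2 = (538^1)^2 ≡ 538^2 = 289444 ≡ 1190 (mod 1427)
538^4 = (538^2)^2 ≡ 1190^2 = 1416100 ≡ 516 (mod 1427)
538^8 = (538^4)^2 ≡ 516^2 = 266256 ≡ 834 (mod 1427)
538^16 = (538^8)^2 ≡ 834^2 = 695556 ≡ 607 (mod 1427)
538^32 = (538^16)^2 ≡ 607^2 = 368449 ≡ 283 (mod 1427)
538^58 = 538^32 · 538^16 · 538^8 · 538^2 ≡ 283 · 607 · 834 · 1190 ≡ 694 (mod 1427).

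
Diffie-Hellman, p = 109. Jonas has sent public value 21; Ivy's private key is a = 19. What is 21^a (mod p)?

15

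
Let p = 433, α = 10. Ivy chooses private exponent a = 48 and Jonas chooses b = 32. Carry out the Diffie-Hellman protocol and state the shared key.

153

Jonas sends B = α^b mod p = 10^32 mod 433.
10^1 ≡ 10 (mod 433)
10^2 = (10^1)^2 ≡ 10^2 = 100 ≡ 100 (mod 433)
10^4 = (10^2)^2 ≡ 100^2 = 10000 ≡ 41 (mod 433)
10^8 = (10^4)^2 ≡ 41^2 = 1681 ≡ 382 (mod 433)
10^16 = (10^8)^2 ≡ 382^2 = 145924 ≡ 3 (mod 433)
10^32 = (10^16)^2 ≡ 3^2 = 9 ≡ 9 (mod 433)
So B = 9. Ivy then computes K = B^a mod p = 9^48 mod 433.
9^1 ≡ 9 (mod 433)
9^2 = (9^1)^2 ≡ 9^2 = 81 ≡ 81 (mod 433)
9^4 = (9^2)^2 ≡ 81^2 = 6561 ≡ 66 (mod 433)
9^8 = (9^4)^2 ≡ 66^2 = 4356 ≡ 26 (mod 433)
9^16 = (9^8)^2 ≡ 26^2 = 676 ≡ 243 (mod 433)
9^32 = (9^16)^2 ≡ 243^2 = 59049 ≡ 161 (mod 433)
9^48 = 9^32 · 9^16 ≡ 161 · 243 ≡ 153 (mod 433).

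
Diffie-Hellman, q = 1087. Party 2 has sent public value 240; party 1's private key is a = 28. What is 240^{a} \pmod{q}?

734

Shared key K = 240^28 mod 1087.
240^1 ≡ 240 (mod 1087)
240^2 = (240^1)^2 ≡ 240^2 = 57600 ≡ 1076 (mod 1087)
240^4 = (240^2)^2 ≡ 1076^2 = 1157776 ≡ 121 (mod 1087)
240^8 = (240^4)^2 ≡ 121^2 = 14641 ≡ 510 (mod 1087)
240^16 = (240^8)^2 ≡ 510^2 = 260100 ≡ 307 (mod 1087)
240^28 = 240^16 · 240^8 · 240^4 ≡ 307 · 510 · 121 ≡ 734 (mod 1087).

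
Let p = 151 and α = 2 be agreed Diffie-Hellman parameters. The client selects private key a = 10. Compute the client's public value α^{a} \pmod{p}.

118

Public value = 2^{10} \pmod{151}.
2^1 ≡ 2 (mod 151)
2^2 = (2^1)^2 ≡ 2^2 = 4 ≡ 4 (mod 151)
2^4 = (2^2)^2 ≡ 4^2 = 16 ≡ 16 (mod 151)
2^8 = (2^4)^2 ≡ 16^2 = 256 ≡ 105 (mod 151)
2^10 = 2^8 · 2^2 ≡ 105 · 4 ≡ 118 (mod 151).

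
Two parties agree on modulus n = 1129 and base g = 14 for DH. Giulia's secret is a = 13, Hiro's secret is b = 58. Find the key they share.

196

Giulia sends A = g^a mod n = 14^13 mod 1129.
14^1 ≡ 14 (mod 1129)
14^2 = (14^1)^2 ≡ 14^2 = 196 ≡ 196 (mod 1129)
14^4 = (14^2)^2 ≡ 196^2 = 38416 ≡ 30 (mod 1129)
14^8 = (14^4)^2 ≡ 30^2 = 900 ≡ 900 (mod 1129)
14^13 = 14^8 · 14^4 · 14^1 ≡ 900 · 30 · 14 ≡ 914 (mod 1129).
So A = 914. Hiro then computes K = A^b mod n = 914^58 mod 1129.
914^1 ≡ 914 (mod 1129)
914^2 = (914^1)^2 ≡ 914^2 = 835396 ≡ 1065 (mod 1129)
914^4 = (914^2)^2 ≡ 1065^2 = 1134225 ≡ 709 (mod 1129)
914^8 = (914^4)^2 ≡ 709^2 = 502681 ≡ 276 (mod 1129)
914^16 = (914^8)^2 ≡ 276^2 = 76176 ≡ 533 (mod 1129)
914^32 = (914^16)^2 ≡ 533^2 = 284089 ≡ 710 (mod 1129)
914^58 = 914^32 · 914^16 · 914^8 · 914^2 ≡ 710 · 533 · 276 · 1065 ≡ 196 (mod 1129).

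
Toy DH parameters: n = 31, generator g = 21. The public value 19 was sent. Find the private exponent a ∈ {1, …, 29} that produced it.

Try successive powers of 21 modulo 31:
21^1 ≡ 21
21^2 ≡ 7
21^3 ≡ 23
21^4 ≡ 18
21^5 ≡ 6
21^6 ≡ 2
21^7 ≡ 11
21^8 ≡ 14
21^9 ≡ 15
21^10 ≡ 5
21^11 ≡ 12
21^12 ≡ 4
21^13 ≡ 22
21^14 ≡ 28
21^15 ≡ 30
21^16 ≡ 10
21^17 ≡ 24
21^18 ≡ 8
21^19 ≡ 13
21^20 ≡ 25
21^21 ≡ 29
21^22 ≡ 20
21^23 ≡ 17
21^24 ≡ 16
21^25 ≡ 26
21^26 ≡ 19
Found: a = 26.

26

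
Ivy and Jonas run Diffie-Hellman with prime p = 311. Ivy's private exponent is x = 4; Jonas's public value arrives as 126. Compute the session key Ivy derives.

Shared key K = 126^4 mod 311.
126^1 ≡ 126 (mod 311)
126^2 = (126^1)^2 ≡ 126^2 = 15876 ≡ 15 (mod 311)
126^4 = (126^2)^2 ≡ 15^2 = 225 ≡ 225 (mod 311)

225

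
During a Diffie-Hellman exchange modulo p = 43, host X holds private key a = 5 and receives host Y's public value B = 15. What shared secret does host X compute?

Shared key K = 15^5 mod 43.
15^1 ≡ 15 (mod 43)
15^2 = (15^1)^2 ≡ 15^2 = 225 ≡ 10 (mod 43)
15^4 = (15^2)^2 ≡ 10^2 = 100 ≡ 14 (mod 43)
15^5 = 15^4 · 15^1 ≡ 14 · 15 ≡ 38 (mod 43).

38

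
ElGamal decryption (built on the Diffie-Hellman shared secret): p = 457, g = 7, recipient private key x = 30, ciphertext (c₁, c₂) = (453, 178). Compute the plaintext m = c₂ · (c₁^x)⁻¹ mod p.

26

Shared mask s = c₁^x mod p = 453^30 mod 457.
453^1 ≡ 453 (mod 457)
453^2 = (453^1)^2 ≡ 453^2 = 205209 ≡ 16 (mod 457)
453^4 = (453^2)^2 ≡ 16^2 = 256 ≡ 256 (mod 457)
453^8 = (453^4)^2 ≡ 256^2 = 65536 ≡ 185 (mod 457)
453^16 = (453^8)^2 ≡ 185^2 = 34225 ≡ 407 (mod 457)
453^30 = 453^16 · 453^8 · 453^4 · 453^2 ≡ 407 · 185 · 256 · 16 ≡ 42 (mod 457).
So s = 42; s⁻¹ ≡ 185 (mod 457).
m = c₂ · s⁻¹ mod 457 = 178 · 185 mod 457 = 26.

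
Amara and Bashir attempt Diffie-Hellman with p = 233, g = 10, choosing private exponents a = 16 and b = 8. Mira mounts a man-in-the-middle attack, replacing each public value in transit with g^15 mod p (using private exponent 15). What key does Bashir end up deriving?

Bashir receives Mira's public value M = 10^15 mod 233 instead of the honest one.
10^1 ≡ 10 (mod 233)
10^2 = (10^1)^2 ≡ 10^2 = 100 ≡ 100 (mod 233)
10^4 = (10^2)^2 ≡ 100^2 = 10000 ≡ 214 (mod 233)
10^8 = (10^4)^2 ≡ 214^2 = 45796 ≡ 128 (mod 233)
10^15 = 10^8 · 10^4 · 10^2 · 10^1 ≡ 128 · 214 · 100 · 10 ≡ 54 (mod 233).
So M = 54. Bashir computes K = M^8 mod 233.
54^1 ≡ 54 (mod 233)
54^2 = (54^1)^2 ≡ 54^2 = 2916 ≡ 120 (mod 233)
54^4 = (54^2)^2 ≡ 120^2 = 14400 ≡ 187 (mod 233)
54^8 = (54^4)^2 ≡ 187^2 = 34969 ≡ 19 (mod 233)

19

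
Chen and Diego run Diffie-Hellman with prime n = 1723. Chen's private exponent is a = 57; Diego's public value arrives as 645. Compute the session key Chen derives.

Shared key K = 645^57 mod 1723.
645^1 ≡ 645 (mod 1723)
645^2 = (645^1)^2 ≡ 645^2 = 416025 ≡ 782 (mod 1723)
645^4 = (645^2)^2 ≡ 782^2 = 611524 ≡ 1582 (mod 1723)
645^8 = (645^4)^2 ≡ 1582^2 = 2502724 ≡ 928 (mod 1723)
645^16 = (645^8)^2 ≡ 928^2 = 861184 ≡ 1407 (mod 1723)
645^32 = (645^16)^2 ≡ 1407^2 = 1979649 ≡ 1645 (mod 1723)
645^57 = 645^32 · 645^16 · 645^8 · 645^1 ≡ 1645 · 1407 · 928 · 645 ≡ 493 (mod 1723).

493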